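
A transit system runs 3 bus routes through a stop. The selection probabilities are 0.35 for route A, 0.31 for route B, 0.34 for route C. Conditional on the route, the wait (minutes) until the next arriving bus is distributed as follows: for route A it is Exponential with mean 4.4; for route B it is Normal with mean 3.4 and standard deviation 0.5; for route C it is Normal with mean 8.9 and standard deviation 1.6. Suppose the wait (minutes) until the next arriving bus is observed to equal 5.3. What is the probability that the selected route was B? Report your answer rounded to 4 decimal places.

0.0059

Likelihoods f(5.3 | ·): A: 0.0681428; B: 0.000583894; C: 0.0198373.
Posterior ∝ prior × likelihood. Numerator for B: 0.31·0.000583894 = 0.000181007.
Normalizing constant: 0.35·0.0681428 + 0.31·0.000583894 + 0.34·0.0198373 = 0.0307757.
P(B | observation) = 0.000181007 / 0.0307757 = 0.0058815.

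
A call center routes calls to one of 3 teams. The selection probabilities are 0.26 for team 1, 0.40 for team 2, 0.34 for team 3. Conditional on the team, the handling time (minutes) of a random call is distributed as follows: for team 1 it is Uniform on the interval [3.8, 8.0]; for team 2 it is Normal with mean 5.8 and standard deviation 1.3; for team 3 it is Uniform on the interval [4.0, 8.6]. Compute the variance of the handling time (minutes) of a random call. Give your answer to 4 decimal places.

1.7069

Per component, 1: μ=5.9, E[X²]=36.28; 2: μ=5.8, E[X²]=35.33; 3: μ=6.3, E[X²]=41.4533.
E[X] = 0.26·5.9 + 0.4·5.8 + 0.34·6.3 = 5.996.
E[X²] = 0.26·36.28 + 0.4·35.33 + 0.34·41.4533 = 37.6589.
Var(X) = E[X²] − (E[X])² = 37.6589 − 35.952 = 1.70692.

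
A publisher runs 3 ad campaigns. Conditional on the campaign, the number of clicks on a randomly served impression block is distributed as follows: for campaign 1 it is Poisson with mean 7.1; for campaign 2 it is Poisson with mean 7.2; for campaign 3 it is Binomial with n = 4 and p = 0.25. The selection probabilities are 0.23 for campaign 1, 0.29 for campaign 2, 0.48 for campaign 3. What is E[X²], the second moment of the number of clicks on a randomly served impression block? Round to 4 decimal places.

31.1889

For each component E[X²] = Var + (mean)², giving 1: 57.51; 2: 59.04; 3: 1.75.
Overall E[X²] = 0.23·57.51 + 0.29·59.04 + 0.48·1.75 = 31.1889.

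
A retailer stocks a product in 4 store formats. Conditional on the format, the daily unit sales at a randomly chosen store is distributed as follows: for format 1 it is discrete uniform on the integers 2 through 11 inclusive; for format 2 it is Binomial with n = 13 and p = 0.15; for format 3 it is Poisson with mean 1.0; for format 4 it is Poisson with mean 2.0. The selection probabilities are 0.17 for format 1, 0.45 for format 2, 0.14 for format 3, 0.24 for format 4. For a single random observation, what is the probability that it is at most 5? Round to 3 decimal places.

0.891

Conditional on each format, P(X ≤ 5): 1: 0.4; 2: 0.992466; 3: 0.999406; 4: 0.983436.
By total probability, P(X ≤ 5) = 0.17·0.4 + 0.45·0.992466 + 0.14·0.999406 + 0.24·0.983436 = 0.890551.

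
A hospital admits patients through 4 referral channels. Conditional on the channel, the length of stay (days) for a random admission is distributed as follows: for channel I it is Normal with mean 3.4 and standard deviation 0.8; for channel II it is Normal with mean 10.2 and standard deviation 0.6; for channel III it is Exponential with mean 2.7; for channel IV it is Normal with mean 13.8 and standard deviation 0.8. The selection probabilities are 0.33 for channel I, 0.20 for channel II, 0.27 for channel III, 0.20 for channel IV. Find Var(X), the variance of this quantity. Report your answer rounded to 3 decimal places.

22.823

Per component, I: μ=3.4, E[X²]=12.2; II: μ=10.2, E[X²]=104.4; III: μ=2.7, E[X²]=14.58; IV: μ=13.8, E[X²]=191.08.
E[X] = 0.33·3.4 + 0.2·10.2 + 0.27·2.7 + 0.2·13.8 = 6.651.
E[X²] = 0.33·12.2 + 0.2·104.4 + 0.27·14.58 + 0.2·191.08 = 67.0586.
Var(X) = E[X²] − (E[X])² = 67.0586 − 44.2358 = 22.8228.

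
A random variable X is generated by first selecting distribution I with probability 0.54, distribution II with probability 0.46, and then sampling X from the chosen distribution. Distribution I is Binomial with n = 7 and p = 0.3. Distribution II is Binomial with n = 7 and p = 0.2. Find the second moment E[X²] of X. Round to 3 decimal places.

For each component E[X²] = Var + (mean)², giving I: 5.88; II: 3.08.
Overall E[X²] = 0.54·5.88 + 0.46·3.08 = 4.592.

4.592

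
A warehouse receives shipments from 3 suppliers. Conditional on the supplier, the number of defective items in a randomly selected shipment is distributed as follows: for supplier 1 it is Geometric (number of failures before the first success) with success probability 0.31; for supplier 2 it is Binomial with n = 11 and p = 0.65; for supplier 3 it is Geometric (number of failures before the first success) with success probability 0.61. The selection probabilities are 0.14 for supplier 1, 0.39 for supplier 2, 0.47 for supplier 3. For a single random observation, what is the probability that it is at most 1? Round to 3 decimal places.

0.472

Conditional on each supplier, P(X ≤ 1): 1: 0.5239; 2: 0.000206891; 3: 0.8479.
By total probability, P(X ≤ 1) = 0.14·0.5239 + 0.39·0.000206891 + 0.47·0.8479 = 0.47194.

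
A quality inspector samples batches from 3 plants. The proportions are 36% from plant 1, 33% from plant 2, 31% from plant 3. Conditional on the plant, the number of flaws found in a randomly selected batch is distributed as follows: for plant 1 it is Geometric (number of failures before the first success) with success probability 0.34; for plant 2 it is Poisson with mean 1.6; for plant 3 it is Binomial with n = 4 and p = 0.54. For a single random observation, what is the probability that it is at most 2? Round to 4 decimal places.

0.7088

Conditional on each plant, P(X ≤ 2): 1: 0.712504; 2: 0.783358; 3: 0.625236.
By total probability, P(X ≤ 2) = 0.36·0.712504 + 0.33·0.783358 + 0.31·0.625236 = 0.708833.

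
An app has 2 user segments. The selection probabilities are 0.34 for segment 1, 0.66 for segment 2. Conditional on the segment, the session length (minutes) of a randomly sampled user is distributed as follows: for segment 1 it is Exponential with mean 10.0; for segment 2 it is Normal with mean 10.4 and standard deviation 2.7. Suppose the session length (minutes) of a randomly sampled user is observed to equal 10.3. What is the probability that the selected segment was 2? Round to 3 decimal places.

Likelihoods f(10.3 | ·): 1: 0.0357007; 2: 0.147655.
Posterior ∝ prior × likelihood. Numerator for 2: 0.66·0.147655 = 0.0974524.
Normalizing constant: 0.34·0.0357007 + 0.66·0.147655 = 0.109591.
P(2 | observation) = 0.0974524 / 0.109591 = 0.88924.

0.889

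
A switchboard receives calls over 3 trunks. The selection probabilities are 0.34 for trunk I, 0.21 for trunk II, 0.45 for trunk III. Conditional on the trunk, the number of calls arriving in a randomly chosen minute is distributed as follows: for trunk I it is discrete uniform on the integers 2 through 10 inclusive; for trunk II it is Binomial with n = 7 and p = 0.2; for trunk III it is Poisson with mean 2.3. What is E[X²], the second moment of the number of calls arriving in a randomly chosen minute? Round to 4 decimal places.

18.5690

For each component E[X²] = Var + (mean)², giving I: 42.6667; II: 3.08; III: 7.59.
Overall E[X²] = 0.34·42.6667 + 0.21·3.08 + 0.45·7.59 = 18.569.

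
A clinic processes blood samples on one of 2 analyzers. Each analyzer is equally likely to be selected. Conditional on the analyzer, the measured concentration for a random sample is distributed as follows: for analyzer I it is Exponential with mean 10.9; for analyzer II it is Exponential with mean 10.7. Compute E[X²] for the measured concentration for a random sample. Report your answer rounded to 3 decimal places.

233.300

For each component E[X²] = Var + (mean)², giving I: 237.62; II: 228.98.
Overall E[X²] = 0.5·237.62 + 0.5·228.98 = 233.3.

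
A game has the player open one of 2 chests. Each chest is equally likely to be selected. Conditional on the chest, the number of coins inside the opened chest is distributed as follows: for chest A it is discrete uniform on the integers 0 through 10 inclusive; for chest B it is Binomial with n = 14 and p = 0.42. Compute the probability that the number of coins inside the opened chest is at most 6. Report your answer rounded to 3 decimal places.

Conditional on each chest, P(X ≤ 6): A: 0.636364; B: 0.635698.
By total probability, P(X ≤ 6) = 0.5·0.636364 + 0.5·0.635698 = 0.636031.

0.636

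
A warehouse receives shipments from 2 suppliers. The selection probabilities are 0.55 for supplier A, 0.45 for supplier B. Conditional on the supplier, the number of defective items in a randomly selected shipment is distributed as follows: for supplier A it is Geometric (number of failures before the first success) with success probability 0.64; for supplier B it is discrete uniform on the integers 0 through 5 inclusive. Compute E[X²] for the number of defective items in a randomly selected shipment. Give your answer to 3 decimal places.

For each component E[X²] = Var + (mean)², giving A: 1.19531; B: 9.16667.
Overall E[X²] = 0.55·1.19531 + 0.45·9.16667 = 4.78242.

4.782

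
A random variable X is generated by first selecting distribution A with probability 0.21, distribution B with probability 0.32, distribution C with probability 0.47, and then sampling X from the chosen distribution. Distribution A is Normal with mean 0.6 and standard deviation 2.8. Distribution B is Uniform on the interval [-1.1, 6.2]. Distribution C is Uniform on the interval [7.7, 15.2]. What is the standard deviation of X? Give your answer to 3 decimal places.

Per component, A: μ=0.6, E[X²]=8.2; B: μ=2.55, E[X²]=10.9433; C: μ=11.45, E[X²]=135.79.
E[X] = 0.21·0.6 + 0.32·2.55 + 0.47·11.45 = 6.3235.
E[X²] = 0.21·8.2 + 0.32·10.9433 + 0.47·135.79 = 69.0452.
Var(X) = E[X²] − (E[X])² = 69.0452 − 39.9867 = 29.0585.
SD(X) = √29.0585 = 5.39059.

5.391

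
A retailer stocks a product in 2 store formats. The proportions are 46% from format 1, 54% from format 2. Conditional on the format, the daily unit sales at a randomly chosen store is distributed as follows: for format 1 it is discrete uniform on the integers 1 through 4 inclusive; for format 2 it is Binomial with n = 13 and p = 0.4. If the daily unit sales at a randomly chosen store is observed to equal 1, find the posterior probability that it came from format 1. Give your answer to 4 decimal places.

Likelihoods P(X=1 | ·): 1: 0.25; 2: 0.0113193.
Posterior ∝ prior × likelihood. Numerator for 1: 0.46·0.25 = 0.115.
Normalizing constant: 0.46·0.25 + 0.54·0.0113193 = 0.121112.
P(1 | observation) = 0.115 / 0.121112 = 0.949531.

0.9495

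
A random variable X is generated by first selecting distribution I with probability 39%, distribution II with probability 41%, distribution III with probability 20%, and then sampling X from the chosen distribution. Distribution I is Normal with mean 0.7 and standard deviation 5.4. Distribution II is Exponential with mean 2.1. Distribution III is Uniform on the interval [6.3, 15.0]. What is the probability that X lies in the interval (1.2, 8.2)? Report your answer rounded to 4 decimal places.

Conditional on each component, P(1.2 < X < 8.2): I: 0.38068; II: 0.544572; III: 0.218391.
By total probability, P(1.2 < X < 8.2) = 0.39·0.38068 + 0.41·0.544572 + 0.2·0.218391 = 0.415418.

0.4154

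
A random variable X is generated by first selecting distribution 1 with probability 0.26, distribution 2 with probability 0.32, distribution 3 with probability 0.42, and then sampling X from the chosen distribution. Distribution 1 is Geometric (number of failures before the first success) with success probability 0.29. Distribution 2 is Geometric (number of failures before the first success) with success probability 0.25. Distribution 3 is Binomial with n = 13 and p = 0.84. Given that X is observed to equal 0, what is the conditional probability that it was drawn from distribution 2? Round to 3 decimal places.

Likelihoods P(X=0 | ·): 1: 0.29; 2: 0.25; 3: 4.5036e-11.
Posterior ∝ prior × likelihood. Numerator for 2: 0.32·0.25 = 0.08.
Normalizing constant: 0.26·0.29 + 0.32·0.25 + 0.42·4.5036e-11 = 0.1554.
P(2 | observation) = 0.08 / 0.1554 = 0.514801.

0.515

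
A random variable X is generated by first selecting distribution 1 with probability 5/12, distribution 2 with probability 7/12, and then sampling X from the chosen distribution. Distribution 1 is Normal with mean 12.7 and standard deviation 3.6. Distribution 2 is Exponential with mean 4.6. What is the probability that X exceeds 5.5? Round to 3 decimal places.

0.584

Conditional on each component, P(X > 5.5): 1: 0.97725; 2: 0.302507.
By total probability, P(X > 5.5) = 0.416667·0.97725 + 0.583333·0.302507 = 0.58365.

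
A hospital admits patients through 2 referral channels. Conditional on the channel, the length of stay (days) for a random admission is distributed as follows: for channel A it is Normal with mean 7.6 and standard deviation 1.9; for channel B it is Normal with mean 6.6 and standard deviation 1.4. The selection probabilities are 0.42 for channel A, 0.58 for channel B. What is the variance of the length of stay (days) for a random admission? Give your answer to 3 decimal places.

Per component, A: μ=7.6, E[X²]=61.37; B: μ=6.6, E[X²]=45.52.
E[X] = 0.42·7.6 + 0.58·6.6 = 7.02.
E[X²] = 0.42·61.37 + 0.58·45.52 = 52.177.
Var(X) = E[X²] − (E[X])² = 52.177 − 49.2804 = 2.8966.

2.897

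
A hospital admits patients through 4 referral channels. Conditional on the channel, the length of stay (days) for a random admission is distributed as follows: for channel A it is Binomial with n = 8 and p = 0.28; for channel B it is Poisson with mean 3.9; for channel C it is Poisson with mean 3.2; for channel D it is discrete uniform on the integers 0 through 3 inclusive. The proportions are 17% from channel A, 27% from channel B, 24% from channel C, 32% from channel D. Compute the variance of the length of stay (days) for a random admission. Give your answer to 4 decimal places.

3.4404

Per component, A: μ=2.24, E[X²]=6.6304; B: μ=3.9, E[X²]=19.11; C: μ=3.2, E[X²]=13.44; D: μ=1.5, E[X²]=3.5.
E[X] = 0.17·2.24 + 0.27·3.9 + 0.24·3.2 + 0.32·1.5 = 2.6818.
E[X²] = 0.17·6.6304 + 0.27·19.11 + 0.24·13.44 + 0.32·3.5 = 10.6325.
Var(X) = E[X²] − (E[X])² = 10.6325 − 7.19205 = 3.44042.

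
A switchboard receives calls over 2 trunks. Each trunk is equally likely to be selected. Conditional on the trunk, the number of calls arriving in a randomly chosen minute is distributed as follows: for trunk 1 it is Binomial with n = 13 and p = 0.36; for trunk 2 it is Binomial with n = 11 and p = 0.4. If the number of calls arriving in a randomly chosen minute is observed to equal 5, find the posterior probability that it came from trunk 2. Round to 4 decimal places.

Likelihoods P(X=5 | ·): 1: 0.219044; 2: 0.220724.
Posterior ∝ prior × likelihood. Numerator for 2: 0.5·0.220724 = 0.110362.
Normalizing constant: 0.5·0.219044 + 0.5·0.220724 = 0.219884.
P(2 | observation) = 0.110362 / 0.219884 = 0.50191.

0.5019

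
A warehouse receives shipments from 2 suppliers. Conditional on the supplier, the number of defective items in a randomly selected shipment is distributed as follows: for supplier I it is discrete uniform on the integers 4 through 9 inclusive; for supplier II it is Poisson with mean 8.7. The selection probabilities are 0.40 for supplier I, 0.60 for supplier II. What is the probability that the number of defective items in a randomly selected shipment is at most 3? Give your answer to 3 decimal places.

0.016

Conditional on each supplier, P(X ≤ 3): I: 0; II: 0.0262032.
By total probability, P(X ≤ 3) = 0.4·0 + 0.6·0.0262032 = 0.0157219.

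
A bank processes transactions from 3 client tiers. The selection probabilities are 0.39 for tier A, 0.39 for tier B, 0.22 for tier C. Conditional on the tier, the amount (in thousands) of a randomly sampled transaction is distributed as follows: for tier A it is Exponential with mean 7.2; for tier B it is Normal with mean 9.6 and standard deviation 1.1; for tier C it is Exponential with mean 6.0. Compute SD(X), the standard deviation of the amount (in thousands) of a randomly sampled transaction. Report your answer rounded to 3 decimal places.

5.543

Per component, A: μ=7.2, E[X²]=103.68; B: μ=9.6, E[X²]=93.37; C: μ=6, E[X²]=72.
E[X] = 0.39·7.2 + 0.39·9.6 + 0.22·6 = 7.872.
E[X²] = 0.39·103.68 + 0.39·93.37 + 0.22·72 = 92.6895.
Var(X) = E[X²] − (E[X])² = 92.6895 − 61.9684 = 30.7211.
SD(X) = √30.7211 = 5.54266.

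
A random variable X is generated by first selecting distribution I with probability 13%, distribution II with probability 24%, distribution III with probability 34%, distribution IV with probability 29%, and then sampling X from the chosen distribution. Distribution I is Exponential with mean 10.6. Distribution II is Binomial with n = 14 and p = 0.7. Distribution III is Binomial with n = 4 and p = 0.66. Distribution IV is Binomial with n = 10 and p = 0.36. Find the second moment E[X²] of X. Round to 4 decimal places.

60.0702

For each component E[X²] = Var + (mean)², giving I: 224.72; II: 98.98; III: 7.8672; IV: 15.264.
Overall E[X²] = 0.13·224.72 + 0.24·98.98 + 0.34·7.8672 + 0.29·15.264 = 60.0702.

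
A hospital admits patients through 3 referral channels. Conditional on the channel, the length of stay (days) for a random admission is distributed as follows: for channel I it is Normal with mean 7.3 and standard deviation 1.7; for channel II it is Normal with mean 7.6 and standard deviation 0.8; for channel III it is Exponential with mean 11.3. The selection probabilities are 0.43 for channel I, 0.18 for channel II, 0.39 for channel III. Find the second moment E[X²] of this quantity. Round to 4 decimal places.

134.2676

For each component E[X²] = Var + (mean)², giving I: 56.18; II: 58.4; III: 255.38.
Overall E[X²] = 0.43·56.18 + 0.18·58.4 + 0.39·255.38 = 134.268.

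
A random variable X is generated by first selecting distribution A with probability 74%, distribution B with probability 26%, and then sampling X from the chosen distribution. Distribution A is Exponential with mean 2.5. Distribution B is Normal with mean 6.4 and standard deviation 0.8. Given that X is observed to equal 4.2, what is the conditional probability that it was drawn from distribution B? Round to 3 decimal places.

0.051

Likelihoods f(4.2 | ·): A: 0.0745496; B: 0.011367.
Posterior ∝ prior × likelihood. Numerator for B: 0.26·0.011367 = 0.00295541.
Normalizing constant: 0.74·0.0745496 + 0.26·0.011367 = 0.0581221.
P(B | observation) = 0.00295541 / 0.0581221 = 0.0508483.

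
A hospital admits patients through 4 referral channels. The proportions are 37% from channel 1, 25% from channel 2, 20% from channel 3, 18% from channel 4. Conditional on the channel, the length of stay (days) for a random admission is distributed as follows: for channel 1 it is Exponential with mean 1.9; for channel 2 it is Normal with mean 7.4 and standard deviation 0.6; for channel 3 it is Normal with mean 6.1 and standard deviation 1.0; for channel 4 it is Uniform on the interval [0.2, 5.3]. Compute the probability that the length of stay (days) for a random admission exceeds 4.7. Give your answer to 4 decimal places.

Conditional on each channel, P(X > 4.7): 1: 0.0842738; 2: 0.999997; 3: 0.919243; 4: 0.117647.
By total probability, P(X > 4.7) = 0.37·0.0842738 + 0.25·0.999997 + 0.2·0.919243 + 0.18·0.117647 = 0.486206.

0.4862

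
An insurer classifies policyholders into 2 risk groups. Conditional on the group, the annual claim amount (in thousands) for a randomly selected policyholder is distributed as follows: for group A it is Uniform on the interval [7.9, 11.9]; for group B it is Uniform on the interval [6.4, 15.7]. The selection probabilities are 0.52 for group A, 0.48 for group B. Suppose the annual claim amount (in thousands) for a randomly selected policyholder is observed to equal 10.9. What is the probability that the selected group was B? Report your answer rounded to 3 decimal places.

0.284

Likelihoods f(10.9 | ·): A: 0.25; B: 0.107527.
Posterior ∝ prior × likelihood. Numerator for B: 0.48·0.107527 = 0.0516129.
Normalizing constant: 0.52·0.25 + 0.48·0.107527 = 0.181613.
P(B | observation) = 0.0516129 / 0.181613 = 0.284192.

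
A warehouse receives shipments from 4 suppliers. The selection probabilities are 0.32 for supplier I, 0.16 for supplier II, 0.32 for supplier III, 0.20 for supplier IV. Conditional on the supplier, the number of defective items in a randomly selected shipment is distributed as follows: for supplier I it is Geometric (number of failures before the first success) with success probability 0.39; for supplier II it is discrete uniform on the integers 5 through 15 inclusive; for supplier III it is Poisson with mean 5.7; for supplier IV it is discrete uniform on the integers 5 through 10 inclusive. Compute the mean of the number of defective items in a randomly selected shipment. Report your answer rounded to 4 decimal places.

5.4245

Component means — I: 1.5641; II: 10; III: 5.7; IV: 7.5.
E[X] = 0.32·1.5641 + 0.16·10 + 0.32·5.7 + 0.2·7.5 = 5.42451.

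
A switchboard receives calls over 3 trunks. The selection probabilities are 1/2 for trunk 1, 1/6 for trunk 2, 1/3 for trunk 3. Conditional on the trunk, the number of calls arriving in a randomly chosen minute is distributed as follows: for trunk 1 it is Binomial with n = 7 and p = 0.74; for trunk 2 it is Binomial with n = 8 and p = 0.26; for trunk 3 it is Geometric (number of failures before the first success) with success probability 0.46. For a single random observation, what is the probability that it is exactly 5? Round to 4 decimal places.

0.1690

Conditional on each trunk, P(X = 5): 1: 0.31501; 2: 0.0269619; 3: 0.0211216.
By total probability, P(X = 5) = 0.5·0.31501 + 0.166667·0.0269619 + 0.333333·0.0211216 = 0.169039.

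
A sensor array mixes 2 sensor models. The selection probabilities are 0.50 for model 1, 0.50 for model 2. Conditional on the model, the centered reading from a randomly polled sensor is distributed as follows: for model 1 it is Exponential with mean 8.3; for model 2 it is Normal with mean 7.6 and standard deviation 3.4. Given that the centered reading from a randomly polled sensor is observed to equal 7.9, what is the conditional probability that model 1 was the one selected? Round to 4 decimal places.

0.2847

Likelihoods f(7.9 | ·): 1: 0.0465112; 2: 0.11688.
Posterior ∝ prior × likelihood. Numerator for 1: 0.5·0.0465112 = 0.0232556.
Normalizing constant: 0.5·0.0465112 + 0.5·0.11688 = 0.0816956.
P(1 | observation) = 0.0232556 / 0.0816956 = 0.284661.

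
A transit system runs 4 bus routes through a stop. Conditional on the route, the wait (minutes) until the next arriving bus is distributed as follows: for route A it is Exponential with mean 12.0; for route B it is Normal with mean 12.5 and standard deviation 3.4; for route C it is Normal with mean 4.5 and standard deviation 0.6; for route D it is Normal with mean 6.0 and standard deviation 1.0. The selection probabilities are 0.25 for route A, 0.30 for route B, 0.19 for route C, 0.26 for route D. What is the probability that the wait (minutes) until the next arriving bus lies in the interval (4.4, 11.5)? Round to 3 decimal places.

Conditional on each route, P(4.4 < X < 11.5): A: 0.309509; B: 0.375733; C: 0.566184; D: 0.945201.
By total probability, P(4.4 < X < 11.5) = 0.25·0.309509 + 0.3·0.375733 + 0.19·0.566184 + 0.26·0.945201 = 0.543424.

0.543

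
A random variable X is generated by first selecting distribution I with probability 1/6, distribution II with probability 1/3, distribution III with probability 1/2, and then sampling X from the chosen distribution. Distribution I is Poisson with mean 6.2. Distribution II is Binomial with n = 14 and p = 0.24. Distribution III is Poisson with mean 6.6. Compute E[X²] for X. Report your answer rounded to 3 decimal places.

37.134

For each component E[X²] = Var + (mean)², giving I: 44.64; II: 13.8432; III: 50.16.
Overall E[X²] = 0.166667·44.64 + 0.333333·13.8432 + 0.5·50.16 = 37.1344.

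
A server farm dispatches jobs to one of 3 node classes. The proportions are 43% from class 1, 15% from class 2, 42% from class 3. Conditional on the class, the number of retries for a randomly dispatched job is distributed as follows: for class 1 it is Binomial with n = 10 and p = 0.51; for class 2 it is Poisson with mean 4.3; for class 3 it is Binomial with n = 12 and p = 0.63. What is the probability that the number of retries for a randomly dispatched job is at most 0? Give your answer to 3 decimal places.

0.002

Conditional on each class, P(X ≤ 0): 1: 0.000797923; 2: 0.0135686; 3: 6.58295e-06.
By total probability, P(X ≤ 0) = 0.43·0.000797923 + 0.15·0.0135686 + 0.42·6.58295e-06 = 0.00238116.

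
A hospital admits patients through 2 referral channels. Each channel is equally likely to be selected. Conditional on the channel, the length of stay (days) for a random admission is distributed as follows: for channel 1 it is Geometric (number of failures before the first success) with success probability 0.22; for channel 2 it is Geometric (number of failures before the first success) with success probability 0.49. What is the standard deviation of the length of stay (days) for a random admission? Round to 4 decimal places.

Per component, 1: μ=3.54545, E[X²]=28.686; 2: μ=1.04082, E[X²]=3.20741.
E[X] = 0.5·3.54545 + 0.5·1.04082 = 2.29314.
E[X²] = 0.5·28.686 + 0.5·3.20741 = 15.9467.
Var(X) = E[X²] − (E[X])² = 15.9467 − 5.25847 = 10.6882.
SD(X) = √10.6882 = 3.26928.

3.2693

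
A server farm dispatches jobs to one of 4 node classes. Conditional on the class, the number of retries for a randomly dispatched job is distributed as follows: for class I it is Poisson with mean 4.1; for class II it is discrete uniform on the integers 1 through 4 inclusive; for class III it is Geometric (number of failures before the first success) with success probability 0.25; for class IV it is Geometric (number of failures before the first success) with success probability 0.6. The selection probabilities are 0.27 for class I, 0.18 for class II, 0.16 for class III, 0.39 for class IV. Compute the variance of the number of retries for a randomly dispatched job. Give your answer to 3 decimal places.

5.686

Per component, I: μ=4.1, E[X²]=20.91; II: μ=2.5, E[X²]=7.5; III: μ=3, E[X²]=21; IV: μ=0.666667, E[X²]=1.55556.
E[X] = 0.27·4.1 + 0.18·2.5 + 0.16·3 + 0.39·0.666667 = 2.297.
E[X²] = 0.27·20.91 + 0.18·7.5 + 0.16·21 + 0.39·1.55556 = 10.9624.
Var(X) = E[X²] − (E[X])² = 10.9624 − 5.27621 = 5.68616.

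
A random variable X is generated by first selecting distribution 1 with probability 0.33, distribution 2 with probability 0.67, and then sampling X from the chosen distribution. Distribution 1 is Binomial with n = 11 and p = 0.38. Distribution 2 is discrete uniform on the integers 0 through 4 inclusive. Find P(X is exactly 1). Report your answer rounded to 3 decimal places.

0.146

Conditional on each component, P(X = 1): 1: 0.0350827; 2: 0.2.
By total probability, P(X = 1) = 0.33·0.0350827 + 0.67·0.2 = 0.145577.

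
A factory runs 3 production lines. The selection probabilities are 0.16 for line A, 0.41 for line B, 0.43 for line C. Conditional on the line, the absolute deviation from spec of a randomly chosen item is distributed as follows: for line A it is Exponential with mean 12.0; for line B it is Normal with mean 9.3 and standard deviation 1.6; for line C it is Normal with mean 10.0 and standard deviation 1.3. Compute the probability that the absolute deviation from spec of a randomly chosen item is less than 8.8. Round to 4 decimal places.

0.3144

Conditional on each line, P(X < 8.8): A: 0.519695; B: 0.37733; C: 0.177984.
By total probability, P(X < 8.8) = 0.16·0.519695 + 0.41·0.37733 + 0.43·0.177984 = 0.314389.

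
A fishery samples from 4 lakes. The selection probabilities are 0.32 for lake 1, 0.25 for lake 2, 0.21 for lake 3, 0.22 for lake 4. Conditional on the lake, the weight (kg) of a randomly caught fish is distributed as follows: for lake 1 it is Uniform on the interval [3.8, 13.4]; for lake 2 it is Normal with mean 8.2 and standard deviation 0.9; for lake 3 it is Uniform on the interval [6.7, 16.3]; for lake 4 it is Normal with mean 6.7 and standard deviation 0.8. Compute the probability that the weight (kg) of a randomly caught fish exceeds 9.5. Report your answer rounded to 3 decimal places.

0.297

Conditional on each lake, P(X > 9.5): 1: 0.40625; 2: 0.074307; 3: 0.708333; 4: 0.000232629.
By total probability, P(X > 9.5) = 0.32·0.40625 + 0.25·0.074307 + 0.21·0.708333 + 0.22·0.000232629 = 0.297378.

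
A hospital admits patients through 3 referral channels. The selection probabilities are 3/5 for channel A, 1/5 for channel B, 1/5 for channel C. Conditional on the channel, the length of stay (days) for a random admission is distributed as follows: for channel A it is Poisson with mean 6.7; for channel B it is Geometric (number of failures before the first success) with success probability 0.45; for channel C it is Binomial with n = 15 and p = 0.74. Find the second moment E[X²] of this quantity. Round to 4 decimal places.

57.0152

For each component E[X²] = Var + (mean)², giving A: 51.59; B: 4.20988; C: 126.096.
Overall E[X²] = 0.6·51.59 + 0.2·4.20988 + 0.2·126.096 = 57.0152.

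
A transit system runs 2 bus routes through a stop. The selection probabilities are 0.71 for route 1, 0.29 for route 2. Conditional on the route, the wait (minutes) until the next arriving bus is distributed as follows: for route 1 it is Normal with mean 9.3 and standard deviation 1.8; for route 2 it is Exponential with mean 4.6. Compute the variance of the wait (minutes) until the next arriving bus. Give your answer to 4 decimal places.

12.9851

Per component, 1: μ=9.3, E[X²]=89.73; 2: μ=4.6, E[X²]=42.32.
E[X] = 0.71·9.3 + 0.29·4.6 = 7.937.
E[X²] = 0.71·89.73 + 0.29·42.32 = 75.9811.
Var(X) = E[X²] − (E[X])² = 75.9811 − 62.996 = 12.9851.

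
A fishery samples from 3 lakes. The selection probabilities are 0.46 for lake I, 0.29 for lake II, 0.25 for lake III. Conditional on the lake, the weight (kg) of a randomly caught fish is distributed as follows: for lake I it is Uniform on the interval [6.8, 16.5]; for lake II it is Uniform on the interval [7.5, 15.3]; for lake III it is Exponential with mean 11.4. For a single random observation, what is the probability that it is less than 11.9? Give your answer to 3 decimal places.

0.567

Conditional on each lake, P(X < 11.9): I: 0.525773; II: 0.564103; III: 0.647907.
By total probability, P(X < 11.9) = 0.46·0.525773 + 0.29·0.564103 + 0.25·0.647907 = 0.567422.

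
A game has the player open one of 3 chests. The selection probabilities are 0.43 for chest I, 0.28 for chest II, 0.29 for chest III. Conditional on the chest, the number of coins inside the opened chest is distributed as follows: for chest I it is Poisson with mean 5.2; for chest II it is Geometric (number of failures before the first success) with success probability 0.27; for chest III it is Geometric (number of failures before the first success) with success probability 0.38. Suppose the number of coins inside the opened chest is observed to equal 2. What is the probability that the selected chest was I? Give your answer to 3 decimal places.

Likelihoods P(X=2 | ·): I: 0.074584; II: 0.143883; III: 0.146072.
Posterior ∝ prior × likelihood. Numerator for I: 0.43·0.074584 = 0.0320711.
Normalizing constant: 0.43·0.074584 + 0.28·0.143883 + 0.29·0.146072 = 0.114719.
P(I | observation) = 0.0320711 / 0.114719 = 0.279562.

0.280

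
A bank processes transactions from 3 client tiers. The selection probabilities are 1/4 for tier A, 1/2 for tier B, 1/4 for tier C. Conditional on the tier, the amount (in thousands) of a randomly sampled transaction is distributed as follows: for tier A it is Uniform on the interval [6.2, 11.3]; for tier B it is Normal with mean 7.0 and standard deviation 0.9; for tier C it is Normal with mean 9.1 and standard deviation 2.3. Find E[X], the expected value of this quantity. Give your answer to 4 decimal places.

Component means — A: 8.75; B: 7; C: 9.1.
E[X] = 0.25·8.75 + 0.5·7 + 0.25·9.1 = 7.9625.

7.9625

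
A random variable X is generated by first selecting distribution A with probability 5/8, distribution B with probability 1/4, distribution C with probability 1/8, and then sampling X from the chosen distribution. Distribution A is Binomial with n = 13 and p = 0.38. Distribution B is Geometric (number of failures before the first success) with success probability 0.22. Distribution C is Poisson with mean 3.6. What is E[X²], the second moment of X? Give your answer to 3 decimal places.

26.408

For each component E[X²] = Var + (mean)², giving A: 27.4664; B: 28.686; C: 16.56.
Overall E[X²] = 0.625·27.4664 + 0.25·28.686 + 0.125·16.56 = 26.408.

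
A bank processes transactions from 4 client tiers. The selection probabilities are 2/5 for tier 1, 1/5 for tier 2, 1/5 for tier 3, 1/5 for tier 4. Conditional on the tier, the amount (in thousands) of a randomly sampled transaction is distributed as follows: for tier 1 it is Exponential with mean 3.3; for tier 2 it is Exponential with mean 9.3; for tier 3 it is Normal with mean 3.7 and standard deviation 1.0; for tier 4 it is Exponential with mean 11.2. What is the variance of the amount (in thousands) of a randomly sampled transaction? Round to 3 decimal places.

Per component, 1: μ=3.3, E[X²]=21.78; 2: μ=9.3, E[X²]=172.98; 3: μ=3.7, E[X²]=14.69; 4: μ=11.2, E[X²]=250.88.
E[X] = 0.4·3.3 + 0.2·9.3 + 0.2·3.7 + 0.2·11.2 = 6.16.
E[X²] = 0.4·21.78 + 0.2·172.98 + 0.2·14.69 + 0.2·250.88 = 96.422.
Var(X) = E[X²] − (E[X])² = 96.422 − 37.9456 = 58.4764.

58.476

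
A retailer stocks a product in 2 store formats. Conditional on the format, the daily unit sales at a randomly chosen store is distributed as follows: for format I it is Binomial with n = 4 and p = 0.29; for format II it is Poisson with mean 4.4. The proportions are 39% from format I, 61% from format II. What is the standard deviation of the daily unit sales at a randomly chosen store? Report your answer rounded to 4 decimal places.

2.3458

Per component, I: μ=1.16, E[X²]=2.1692; II: μ=4.4, E[X²]=23.76.
E[X] = 0.39·1.16 + 0.61·4.4 = 3.1364.
E[X²] = 0.39·2.1692 + 0.61·23.76 = 15.3396.
Var(X) = E[X²] − (E[X])² = 15.3396 − 9.837 = 5.50258.
SD(X) = √5.50258 = 2.34576.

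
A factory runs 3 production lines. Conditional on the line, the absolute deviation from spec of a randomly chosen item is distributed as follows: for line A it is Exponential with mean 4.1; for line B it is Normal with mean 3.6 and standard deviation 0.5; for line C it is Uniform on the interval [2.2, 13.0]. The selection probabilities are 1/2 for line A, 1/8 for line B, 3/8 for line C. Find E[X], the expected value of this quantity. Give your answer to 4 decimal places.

5.3500

Component means — A: 4.1; B: 3.6; C: 7.6.
E[X] = 0.5·4.1 + 0.125·3.6 + 0.375·7.6 = 5.35.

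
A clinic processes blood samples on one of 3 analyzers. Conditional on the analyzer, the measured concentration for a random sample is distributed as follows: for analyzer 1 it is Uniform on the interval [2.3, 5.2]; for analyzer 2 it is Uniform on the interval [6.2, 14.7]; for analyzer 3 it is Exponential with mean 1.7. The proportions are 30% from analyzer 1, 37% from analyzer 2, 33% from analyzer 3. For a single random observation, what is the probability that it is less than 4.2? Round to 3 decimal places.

Conditional on each analyzer, P(X < 4.2): 1: 0.655172; 2: 0; 3: 0.915465.
By total probability, P(X < 4.2) = 0.3·0.655172 + 0.37·0 + 0.33·0.915465 = 0.498655.

0.499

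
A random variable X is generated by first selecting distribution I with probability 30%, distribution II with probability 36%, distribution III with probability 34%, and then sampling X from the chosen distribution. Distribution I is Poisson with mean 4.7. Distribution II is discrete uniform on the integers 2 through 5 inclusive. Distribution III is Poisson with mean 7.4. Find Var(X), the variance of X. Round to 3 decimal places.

Per component, I: μ=4.7, E[X²]=26.79; II: μ=3.5, E[X²]=13.5; III: μ=7.4, E[X²]=62.16.
E[X] = 0.3·4.7 + 0.36·3.5 + 0.34·7.4 = 5.186.
E[X²] = 0.3·26.79 + 0.36·13.5 + 0.34·62.16 = 34.0314.
Var(X) = E[X²] − (E[X])² = 34.0314 − 26.8946 = 7.1368.

7.137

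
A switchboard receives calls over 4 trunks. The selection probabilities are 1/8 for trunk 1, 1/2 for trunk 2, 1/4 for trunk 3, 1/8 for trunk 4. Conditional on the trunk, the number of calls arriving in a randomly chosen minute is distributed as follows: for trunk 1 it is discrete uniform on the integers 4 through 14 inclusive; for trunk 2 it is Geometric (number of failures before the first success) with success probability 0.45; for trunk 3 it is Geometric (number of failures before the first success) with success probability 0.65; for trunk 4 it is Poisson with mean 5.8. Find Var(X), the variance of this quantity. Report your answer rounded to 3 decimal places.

Per component, 1: μ=9, E[X²]=91; 2: μ=1.22222, E[X²]=4.20988; 3: μ=0.538462, E[X²]=1.11834; 4: μ=5.8, E[X²]=39.44.
E[X] = 0.125·9 + 0.5·1.22222 + 0.25·0.538462 + 0.125·5.8 = 2.59573.
E[X²] = 0.125·91 + 0.5·4.20988 + 0.25·1.11834 + 0.125·39.44 = 18.6895.
Var(X) = E[X²] − (E[X])² = 18.6895 − 6.7378 = 11.9517.

11.952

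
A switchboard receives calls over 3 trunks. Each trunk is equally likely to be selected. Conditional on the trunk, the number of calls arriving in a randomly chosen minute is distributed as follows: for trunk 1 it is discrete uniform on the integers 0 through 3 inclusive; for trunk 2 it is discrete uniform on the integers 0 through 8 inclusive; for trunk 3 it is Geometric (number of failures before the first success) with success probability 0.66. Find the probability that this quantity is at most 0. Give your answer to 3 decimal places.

0.340

Conditional on each trunk, P(X ≤ 0): 1: 0.25; 2: 0.111111; 3: 0.66.
By total probability, P(X ≤ 0) = 0.333333·0.25 + 0.333333·0.111111 + 0.333333·0.66 = 0.34037.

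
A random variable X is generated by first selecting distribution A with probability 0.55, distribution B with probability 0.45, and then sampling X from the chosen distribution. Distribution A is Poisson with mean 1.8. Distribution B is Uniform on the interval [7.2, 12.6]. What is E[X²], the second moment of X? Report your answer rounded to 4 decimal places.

For each component E[X²] = Var + (mean)², giving A: 5.04; B: 100.44.
Overall E[X²] = 0.55·5.04 + 0.45·100.44 = 47.97.

47.9700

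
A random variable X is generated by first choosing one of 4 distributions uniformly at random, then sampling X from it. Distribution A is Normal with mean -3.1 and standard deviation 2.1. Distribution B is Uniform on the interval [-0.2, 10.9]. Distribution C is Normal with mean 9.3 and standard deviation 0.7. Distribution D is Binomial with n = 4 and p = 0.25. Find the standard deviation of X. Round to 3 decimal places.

Per component, A: μ=-3.1, E[X²]=14.02; B: μ=5.35, E[X²]=38.89; C: μ=9.3, E[X²]=86.98; D: μ=1, E[X²]=1.75.
E[X] = 0.25·-3.1 + 0.25·5.35 + 0.25·9.3 + 0.25·1 = 3.1375.
E[X²] = 0.25·14.02 + 0.25·38.89 + 0.25·86.98 + 0.25·1.75 = 35.41.
Var(X) = E[X²] − (E[X])² = 35.41 − 9.84391 = 25.5661.
SD(X) = √25.5661 = 5.05629.

5.056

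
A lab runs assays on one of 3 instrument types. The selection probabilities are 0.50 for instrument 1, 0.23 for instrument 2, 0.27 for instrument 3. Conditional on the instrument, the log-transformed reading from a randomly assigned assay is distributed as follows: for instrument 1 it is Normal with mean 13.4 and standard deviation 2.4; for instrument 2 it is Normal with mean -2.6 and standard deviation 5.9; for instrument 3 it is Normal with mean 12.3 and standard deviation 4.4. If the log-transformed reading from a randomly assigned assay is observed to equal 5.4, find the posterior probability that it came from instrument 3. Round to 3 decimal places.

Likelihoods f(5.4 | ·): 1: 0.000642616; 2: 0.0269663; 3: 0.0265125.
Posterior ∝ prior × likelihood. Numerator for 3: 0.27·0.0265125 = 0.00715837.
Normalizing constant: 0.5·0.000642616 + 0.23·0.0269663 + 0.27·0.0265125 = 0.0136819.
P(3 | observation) = 0.00715837 / 0.0136819 = 0.523199.

0.523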